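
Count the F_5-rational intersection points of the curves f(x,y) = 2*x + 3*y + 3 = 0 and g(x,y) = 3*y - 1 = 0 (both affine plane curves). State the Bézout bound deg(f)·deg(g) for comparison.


Common zeros: {(3, 2)}; count = 1; Bézout bound = 1.

deg(f) = 1, deg(g) = 1, so Bézout bound = 1.
Scan x ∈ F_5. For each x, list the y ∈ F_5 with f(x, y) ≡ 0 and those with g(x, y) ≡ 0 (mod 5); the common zeros in that column are the intersection.
  x = 0: f ≡ 0 at y ∈ {4}; g ≡ 0 at y ∈ {2}; common: ∅.
  x = 1: f ≡ 0 at y ∈ {0}; g ≡ 0 at y ∈ {2}; common: ∅.
  x = 2: f ≡ 0 at y ∈ {1}; g ≡ 0 at y ∈ {2}; common: ∅.
  x = 3: f ≡ 0 at y ∈ {2}; g ≡ 0 at y ∈ {2}; common: {2}.
  x = 4: f ≡ 0 at y ∈ {3}; g ≡ 0 at y ∈ {2}; common: ∅.
Collecting: common zeros = {(3, 2)}, so the count is 1.
Comparison with the Bézout bound: 1 ≤ 1 = deg(f)·deg(g), as expected for curves with no common component (the bound is attained).


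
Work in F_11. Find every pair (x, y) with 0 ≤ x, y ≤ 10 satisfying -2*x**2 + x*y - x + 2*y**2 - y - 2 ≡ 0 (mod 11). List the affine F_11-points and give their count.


Affine F_11-points: {(2, 6), (2, 10), (3, 2), (3, 8), (4, 1), (4, 3), (6, 6), (6, 8), (7, 1), (7, 7), (8, 3), (8, 10)}; count = 12.

For each of the 121 pairs (x, y) ∈ F_11², evaluate f(x, y) mod 11. Record the zeros.
  x = 0: [0↦9, 1↦10, 2↦4, 3↦2, 4↦4, 5↦10, 6↦9, 7↦1, 8↦8, 9↦8, 10↦1]  zeros at y ∈ ∅
  x = 1: [0↦6, 1↦8, 2↦3, 3↦2, 4↦5, 5↦1, 6↦1, 7↦5, 8↦2, 9↦3, 10↦8]  zeros at y ∈ ∅
  x = 2: [0↦10, 1↦2, 2↦9, 3↦9, 4↦2, 5↦10, 6↦0, 7↦5, 8↦3, 9↦5, 10↦0]  zeros at y ∈ {6, 10}
  x = 3: [0↦10, 1↦3, 2↦0, 3↦1, 4↦6, 5↦4, 6↦6, 7↦1, 8↦0, 9↦3, 10↦10]  zeros at y ∈ {2, 8}
  x = 4: [0↦6, 1↦0, 2↦9, 3↦0, 4↦6, 5↦5, 6↦8, 7↦4, 8↦4, 9↦8, 10↦5]  zeros at y ∈ {1, 3}
  x = 5: [0↦9, 1↦4, 2↦3, 3↦6, 4↦2, 5↦2, 6↦6, 7↦3, 8↦4, 9↦9, 10↦7]  zeros at y ∈ ∅
  x = 6: [0↦8, 1↦4, 2↦4, 3↦8, 4↦5, 5↦6, 6↦0, 7↦9, 8↦0, 9↦6, 10↦5]  zeros at y ∈ {6, 8}
  x = 7: [0↦3, 1↦0, 2↦1, 3↦6, 4↦4, 5↦6, 6↦1, 7↦0, 8↦3, 9↦10, 10↦10]  zeros at y ∈ {1, 7}
  x = 8: [0↦5, 1↦3, 2↦5, 3↦0, 4↦10, 5↦2, 6↦9, 7↦9, 8↦2, 9↦10, 10↦0]  zeros at y ∈ {3, 10}
  x = 9: [0↦3, 1↦2, 2↦5, 3↦1, 4↦1, 5↦5, 6↦2, 7↦3, 8↦8, 9↦6, 10↦8]  zeros at y ∈ ∅
  x = 10: [0↦8, 1↦8, 2↦1, 3↦9, 4↦10, 5↦4, 6↦2, 7↦4, 8↦10, 9↦9, 10↦1]  zeros at y ∈ ∅
Collecting zeros: affine points = {(2, 6), (2, 10), (3, 2), (3, 8), (4, 1), (4, 3), (6, 6), (6, 8), (7, 1), (7, 7), (8, 3), (8, 10)}.
Total count |C(F_11)_aff| = 12.


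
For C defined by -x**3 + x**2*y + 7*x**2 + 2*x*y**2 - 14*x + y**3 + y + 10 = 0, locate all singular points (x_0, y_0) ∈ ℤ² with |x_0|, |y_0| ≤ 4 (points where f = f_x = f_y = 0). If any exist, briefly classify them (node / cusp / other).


Singular points: {(2, -1)}; classification: cusp.

Compute partial derivatives:
  f_x = -3*x**2 + 2*x*y + 14*x + 2*y**2 - 14.
  f_y = x**2 + 4*x*y + 3*y**2 + 1.
Scan x_0 ∈ {−4, ..., 4}. For each x_0, f_y(x_0, y) is a polynomial in y; find its integer roots y ∈ {−4, ..., 4}, then test f_x and f at those candidates.
  x = -4: f_y(-4, y) = 3*y**2 - 16*y + 17; no integer root y with |y| ≤ 4.
  x = -3: f_y(-3, y) = 3*y**2 - 12*y + 10; no integer root y with |y| ≤ 4.
  x = -2: f_y(-2, y) = 3*y**2 - 8*y + 5; vanishes at y ∈ {1}. (-2, 1): f_x = -56 ≠ 0.
  x = -1: f_y(-1, y) = 3*y**2 - 4*y + 2; no integer root y with |y| ≤ 4.
  x = 0: f_y(0, y) = 3*y**2 + 1; no integer root y with |y| ≤ 4.
  x = 1: f_y(1, y) = 3*y**2 + 4*y + 2; no integer root y with |y| ≤ 4.
  x = 2: f_y(2, y) = 3*y**2 + 8*y + 5; vanishes at y ∈ {-1}. (2, -1): f_x = 0, f = 0 — SINGULAR.
  x = 3: f_y(3, y) = 3*y**2 + 12*y + 10; no integer root y with |y| ≤ 4.
  x = 4: f_y(4, y) = 3*y**2 + 16*y + 17; no integer root y with |y| ≤ 4.
Only singular point on the grid: (2, -1).
Classify: substitute x = 2 + u, y = -1 + v and expand: f = -u**3 + u**2*v + 2*u*v**2 + v**3 + v**2.
No constant or linear terms (consistent with a singular point). Quadratic part: v**2. Cubic part: -u**3 + u**2*v + 2*u*v**2 + v**3.
The quadratic part v**2 is a perfect square, so there is a single (double) tangent line v = 0, i.e. y = -1. Restricting the cubic part to that line (v = 0) leaves -u**3 ≠ 0, so f is not divisible by v and the branch is v² ≈ u**3 to lowest order — this is a cusp.
Classification: cusp.


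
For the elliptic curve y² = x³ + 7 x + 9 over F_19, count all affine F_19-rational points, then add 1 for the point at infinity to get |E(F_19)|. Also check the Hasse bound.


Affine points = {(0, 3), (0, 16), (1, 6), (1, 13), (3, 0), (4, 5), (4, 14), (5, 6), (5, 13), (6, 1), (6, 18), (8, 8), (8, 11), (11, 7), (11, 12), (12, 4), (12, 15), (13, 6), (13, 13), (14, 1), (14, 18), (17, 5), (17, 14), (18, 1), (18, 18)}; affine count = 25; |E(F_19)| = 26.

Discriminant check: Δ ∝ 4a³ + 27b² = 4·7³ + 27·9² = 4·343 + 27·81 ≡ 6 (mod 19). Nonzero ⇒ E is nonsingular.
For each x ∈ F_19, compute rhs = x³ + 7·x + 9 mod 19, then count y ∈ F_19 with y² ≡ rhs.
  x = 0: rhs = 9, matching y values: 3, 16 (2 points).
  x = 1: rhs = 17, matching y values: 6, 13 (2 points).
  x = 2: rhs = 12, matching y values: none (0 points).
  x = 3: rhs = 0, matching y values: 0 (1 points).
  x = 4: rhs = 6, matching y values: 5, 14 (2 points).
  x = 5: rhs = 17, matching y values: 6, 13 (2 points).
  x = 6: rhs = 1, matching y values: 1, 18 (2 points).
  x = 7: rhs = 2, matching y values: none (0 points).
  x = 8: rhs = 7, matching y values: 8, 11 (2 points).
  x = 9: rhs = 3, matching y values: none (0 points).
  x = 10: rhs = 15, matching y values: none (0 points).
  x = 11: rhs = 11, matching y values: 7, 12 (2 points).
  x = 12: rhs = 16, matching y values: 4, 15 (2 points).
  x = 13: rhs = 17, matching y values: 6, 13 (2 points).
  x = 14: rhs = 1, matching y values: 1, 18 (2 points).
  x = 15: rhs = 12, matching y values: none (0 points).
  x = 16: rhs = 18, matching y values: none (0 points).
  x = 17: rhs = 6, matching y values: 5, 14 (2 points).
  x = 18: rhs = 1, matching y values: 1, 18 (2 points).
Total affine count: 25.
Full point count |E(F_19)| = 25 + 1 = 26.
Hasse bound: |26 − (19+1)| = |6| = 6 ≤ 2√19 ≈ 8.7178 ✓.


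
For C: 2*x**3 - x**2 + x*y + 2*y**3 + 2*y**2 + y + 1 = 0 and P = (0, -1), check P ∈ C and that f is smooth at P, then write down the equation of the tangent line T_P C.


Tangent line at P: -x + 3*y + 3 = 0.

Step 1: f(0, -1) = 0, so P lies on C.
Step 2: partial derivatives
  f_x(x, y) = 6*x**2 - 2*x + y, f_y(x, y) = x + 6*y**2 + 4*y + 1.
  f_x(P) = -1, f_y(P) = 3 (gradient nonzero, so P is smooth).
Step 3: tangent line at P: -1·(x − 0) + 3·(y − -1) = 0.
Expanding: -x + 3*y + 3 = 0.


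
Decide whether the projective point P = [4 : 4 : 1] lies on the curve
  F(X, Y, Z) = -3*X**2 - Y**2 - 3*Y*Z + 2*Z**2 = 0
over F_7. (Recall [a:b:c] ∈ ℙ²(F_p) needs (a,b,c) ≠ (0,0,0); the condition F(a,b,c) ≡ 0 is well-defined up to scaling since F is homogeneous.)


F(4,4,1) ≡ 3 (mod 7); P is NOT on the curve.

Evaluate F(4, 4, 1) term-by-term (mod 7).
  -3*X**2 ↦ -3·16·1·1 = -48
  -Y**2 ↦ -1·1·16·1 = -16
  -3*Y*Z ↦ -3·1·4·1 = -12
  2*Z**2 ↦ 2·1·1·1 = 2
Sum: F(4, 4, 1) = (-48) + (-16) + (-12) + (2) = -74.
Reducing mod 7: -74 ≡ 3 (mod 7).
Since F(a, b, c) ≡ 3 ≠ 0 (mod 7), P does NOT lie on the curve.


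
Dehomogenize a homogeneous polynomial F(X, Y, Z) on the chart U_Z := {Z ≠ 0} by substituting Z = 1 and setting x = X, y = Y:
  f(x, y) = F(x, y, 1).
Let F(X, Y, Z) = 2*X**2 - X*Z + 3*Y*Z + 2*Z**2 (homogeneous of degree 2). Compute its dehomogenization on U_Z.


f(x, y) = 2*x**2 - x + 3*y + 2

On U_Z we set Z = 1. Each monomial c·X^i·Y^j·Z^k in F becomes c·x^i·y^j·1^k = c·x^i·y^j.
Substituting Z = 1: F(X, Y, 1) = 2*x**2 - x + 3*y + 2.
Note: deg(f) ≤ deg(F) = 2; strict inequality happens when F is divisible by Z (lost terms).


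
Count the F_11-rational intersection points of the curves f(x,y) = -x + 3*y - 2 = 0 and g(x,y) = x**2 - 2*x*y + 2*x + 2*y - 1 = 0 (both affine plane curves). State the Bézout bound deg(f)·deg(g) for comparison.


Common zeros: {(3, 9), (4, 2)}; count = 2; Bézout bound = 2.

deg(f) = 1, deg(g) = 2, so Bézout bound = 2.
Scan x ∈ F_11. For each x, list the y ∈ F_11 with f(x, y) ≡ 0 and those with g(x, y) ≡ 0 (mod 11); the common zeros in that column are the intersection.
  x = 0: f ≡ 0 at y ∈ {8}; g ≡ 0 at y ∈ {6}; common: ∅.
  x = 1: f ≡ 0 at y ∈ {1}; g ≡ 0 at y ∈ ∅; common: ∅.
  x = 2: f ≡ 0 at y ∈ {5}; g ≡ 0 at y ∈ {9}; common: ∅.
  x = 3: f ≡ 0 at y ∈ {9}; g ≡ 0 at y ∈ {9}; common: {9}.
  x = 4: f ≡ 0 at y ∈ {2}; g ≡ 0 at y ∈ {2}; common: {2}.
  x = 5: f ≡ 0 at y ∈ {6}; g ≡ 0 at y ∈ {7}; common: ∅.
  x = 6: f ≡ 0 at y ∈ {10}; g ≡ 0 at y ∈ {8}; common: ∅.
  x = 7: f ≡ 0 at y ∈ {3}; g ≡ 0 at y ∈ {7}; common: ∅.
  x = 8: f ≡ 0 at y ∈ {7}; g ≡ 0 at y ∈ {8}; common: ∅.
  x = 9: f ≡ 0 at y ∈ {0}; g ≡ 0 at y ∈ {2}; common: ∅.
  x = 10: f ≡ 0 at y ∈ {4}; g ≡ 0 at y ∈ {6}; common: ∅.
Collecting: common zeros = {(3, 9), (4, 2)}, so the count is 2.
Comparison with the Bézout bound: 2 ≤ 2 = deg(f)·deg(g), as expected for curves with no common component (the bound is attained).


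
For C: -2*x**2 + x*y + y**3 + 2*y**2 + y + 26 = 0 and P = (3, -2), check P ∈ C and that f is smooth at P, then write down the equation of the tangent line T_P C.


Tangent line at P: -14*x + 8*y + 58 = 0.

Step 1: f(3, -2) = 0, so P lies on C.
Step 2: partial derivatives
  f_x(x, y) = -4*x + y, f_y(x, y) = x + 3*y**2 + 4*y + 1.
  f_x(P) = -14, f_y(P) = 8 (gradient nonzero, so P is smooth).
Step 3: tangent line at P: -14·(x − 3) + 8·(y − -2) = 0.
Expanding: -14*x + 8*y + 58 = 0.


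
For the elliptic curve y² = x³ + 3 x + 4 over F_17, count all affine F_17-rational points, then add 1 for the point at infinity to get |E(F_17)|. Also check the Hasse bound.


Affine points = {(0, 2), (0, 15), (1, 5), (1, 12), (2, 1), (2, 16), (5, 5), (5, 12), (6, 0), (8, 8), (8, 9), (11, 5), (11, 12), (12, 0), (13, 8), (13, 9), (14, 6), (14, 11), (16, 0)}; affine count = 19; |E(F_17)| = 20.

Discriminant check: Δ ∝ 4a³ + 27b² = 4·3³ + 27·4² = 4·27 + 27·16 ≡ 13 (mod 17). Nonzero ⇒ E is nonsingular.
For each x ∈ F_17, compute rhs = x³ + 3·x + 4 mod 17, then count y ∈ F_17 with y² ≡ rhs.
  x = 0: rhs = 4, matching y values: 2, 15 (2 points).
  x = 1: rhs = 8, matching y values: 5, 12 (2 points).
  x = 2: rhs = 1, matching y values: 1, 16 (2 points).
  x = 3: rhs = 6, matching y values: none (0 points).
  x = 4: rhs = 12, matching y values: none (0 points).
  x = 5: rhs = 8, matching y values: 5, 12 (2 points).
  x = 6: rhs = 0, matching y values: 0 (1 points).
  x = 7: rhs = 11, matching y values: none (0 points).
  x = 8: rhs = 13, matching y values: 8, 9 (2 points).
  x = 9: rhs = 12, matching y values: none (0 points).
  x = 10: rhs = 14, matching y values: none (0 points).
  x = 11: rhs = 8, matching y values: 5, 12 (2 points).
  x = 12: rhs = 0, matching y values: 0 (1 points).
  x = 13: rhs = 13, matching y values: 8, 9 (2 points).
  x = 14: rhs = 2, matching y values: 6, 11 (2 points).
  x = 15: rhs = 7, matching y values: none (0 points).
  x = 16: rhs = 0, matching y values: 0 (1 points).
Total affine count: 19.
Full point count |E(F_17)| = 19 + 1 = 20.
Hasse bound: |20 − (17+1)| = |2| = 2 ≤ 2√17 ≈ 8.2462 ✓.


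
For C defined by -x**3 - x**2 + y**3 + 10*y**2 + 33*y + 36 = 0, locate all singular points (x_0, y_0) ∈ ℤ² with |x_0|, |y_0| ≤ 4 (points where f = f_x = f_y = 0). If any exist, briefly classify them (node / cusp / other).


Singular points: {(0, -3)}; classification: node.

Compute partial derivatives:
  f_x = -3*x**2 - 2*x.
  f_y = 3*y**2 + 20*y + 33.
Scan x_0 ∈ {−4, ..., 4}. For each x_0, f_y(x_0, y) is a polynomial in y; find its integer roots y ∈ {−4, ..., 4}, then test f_x and f at those candidates.
  x = -4: f_y(-4, y) = 3*y**2 + 20*y + 33; vanishes at y ∈ {-3}. (-4, -3): f_x = -40 ≠ 0.
  x = -3: f_y(-3, y) = 3*y**2 + 20*y + 33; vanishes at y ∈ {-3}. (-3, -3): f_x = -21 ≠ 0.
  x = -2: f_y(-2, y) = 3*y**2 + 20*y + 33; vanishes at y ∈ {-3}. (-2, -3): f_x = -8 ≠ 0.
  x = -1: f_y(-1, y) = 3*y**2 + 20*y + 33; vanishes at y ∈ {-3}. (-1, -3): f_x = -1 ≠ 0.
  x = 0: f_y(0, y) = 3*y**2 + 20*y + 33; vanishes at y ∈ {-3}. (0, -3): f_x = 0, f = 0 — SINGULAR.
  x = 1: f_y(1, y) = 3*y**2 + 20*y + 33; vanishes at y ∈ {-3}. (1, -3): f_x = -5 ≠ 0.
  x = 2: f_y(2, y) = 3*y**2 + 20*y + 33; vanishes at y ∈ {-3}. (2, -3): f_x = -16 ≠ 0.
  x = 3: f_y(3, y) = 3*y**2 + 20*y + 33; vanishes at y ∈ {-3}. (3, -3): f_x = -33 ≠ 0.
  x = 4: f_y(4, y) = 3*y**2 + 20*y + 33; vanishes at y ∈ {-3}. (4, -3): f_x = -56 ≠ 0.
Only singular point on the grid: (0, -3).
Classify: substitute x = 0 + u, y = -3 + v and expand: f = -u**3 - u**2 + v**3 + v**2.
No constant or linear terms (consistent with a singular point). Quadratic part: -u**2 + v**2. Cubic part: -u**3 + v**3.
The quadratic part v**2 - u**2 = (v − u)(v + u) splits into two distinct linear factors, so there are two distinct tangent lines y − -3 = ±(x − 0) — this is a node (ordinary double point).
Classification: node.


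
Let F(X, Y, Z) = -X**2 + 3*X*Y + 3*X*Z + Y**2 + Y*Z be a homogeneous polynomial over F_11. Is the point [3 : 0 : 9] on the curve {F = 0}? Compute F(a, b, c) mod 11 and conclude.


F(3,0,9) ≡ 6 (mod 11); P is NOT on the curve.

Evaluate F(3, 0, 9) term-by-term (mod 11).
  -X**2 ↦ -1·9·1·1 = -9
  3*X*Y ↦ 3·3·0·1 = 0
  3*X*Z ↦ 3·3·1·9 = 81
  Y**2 ↦ 1·1·0·1 = 0
  Y*Z ↦ 1·1·0·9 = 0
Sum: F(3, 0, 9) = (-9) + (0) + (81) + (0) + (0) = 72.
Reducing mod 11: 72 ≡ 6 (mod 11).
Since F(a, b, c) ≡ 6 ≠ 0 (mod 11), P does NOT lie on the curve.


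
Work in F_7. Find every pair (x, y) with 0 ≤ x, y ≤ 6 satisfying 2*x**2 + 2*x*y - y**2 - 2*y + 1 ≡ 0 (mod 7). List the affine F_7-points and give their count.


Affine F_7-points: {(0, 2), (0, 3), (3, 5), (3, 6), (4, 3), (5, 2), (5, 6), (6, 5)}; count = 8.

For each of the 49 pairs (x, y) ∈ F_7², evaluate f(x, y) mod 7. Record the zeros.
  x = 0: [0↦1, 1↦5, 2↦0, 3↦0, 4↦5, 5↦1, 6↦2]  zeros at y ∈ {2, 3}
  x = 1: [0↦3, 1↦2, 2↦6, 3↦1, 4↦1, 5↦6, 6↦2]  zeros at y ∈ ∅
  x = 2: [0↦2, 1↦3, 2↦2, 3↦6, 4↦1, 5↦1, 6↦6]  zeros at y ∈ ∅
  x = 3: [0↦5, 1↦1, 2↦2, 3↦1, 4↦5, 5↦0, 6↦0]  zeros at y ∈ {5, 6}
  x = 4: [0↦5, 1↦3, 2↦6, 3↦0, 4↦6, 5↦3, 6↦5]  zeros at y ∈ {3}
  x = 5: [0↦2, 1↦2, 2↦0, 3↦3, 4↦4, 5↦3, 6↦0]  zeros at y ∈ {2, 6}
  x = 6: [0↦3, 1↦5, 2↦5, 3↦3, 4↦6, 5↦0, 6↦6]  zeros at y ∈ {5}
Collecting zeros: affine points = {(0, 2), (0, 3), (3, 5), (3, 6), (4, 3), (5, 2), (5, 6), (6, 5)}.
Total count |C(F_7)_aff| = 8.


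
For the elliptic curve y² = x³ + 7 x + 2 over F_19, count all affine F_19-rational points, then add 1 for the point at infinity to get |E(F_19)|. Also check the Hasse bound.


Affine points = {(2, 9), (2, 10), (8, 0), (11, 2), (11, 17), (12, 3), (12, 16), (15, 9), (15, 10), (16, 7), (16, 12)}; affine count = 11; |E(F_19)| = 12.

Discriminant check: Δ ∝ 4a³ + 27b² = 4·7³ + 27·2² = 4·343 + 27·4 ≡ 17 (mod 19). Nonzero ⇒ E is nonsingular.
For each x ∈ F_19, compute rhs = x³ + 7·x + 2 mod 19, then count y ∈ F_19 with y² ≡ rhs.
  x = 0: rhs = 2, matching y values: none (0 points).
  x = 1: rhs = 10, matching y values: none (0 points).
  x = 2: rhs = 5, matching y values: 9, 10 (2 points).
  x = 3: rhs = 12, matching y values: none (0 points).
  x = 4: rhs = 18, matching y values: none (0 points).
  x = 5: rhs = 10, matching y values: none (0 points).
  x = 6: rhs = 13, matching y values: none (0 points).
  x = 7: rhs = 14, matching y values: none (0 points).
  x = 8: rhs = 0, matching y values: 0 (1 points).
  x = 9: rhs = 15, matching y values: none (0 points).
  x = 10: rhs = 8, matching y values: none (0 points).
  x = 11: rhs = 4, matching y values: 2, 17 (2 points).
  x = 12: rhs = 9, matching y values: 3, 16 (2 points).
  x = 13: rhs = 10, matching y values: none (0 points).
  x = 14: rhs = 13, matching y values: none (0 points).
  x = 15: rhs = 5, matching y values: 9, 10 (2 points).
  x = 16: rhs = 11, matching y values: 7, 12 (2 points).
  x = 17: rhs = 18, matching y values: none (0 points).
  x = 18: rhs = 13, matching y values: none (0 points).
Total affine count: 11.
Full point count |E(F_19)| = 11 + 1 = 12.
Hasse bound: |12 − (19+1)| = |-8| = 8 ≤ 2√19 ≈ 8.7178 ✓.


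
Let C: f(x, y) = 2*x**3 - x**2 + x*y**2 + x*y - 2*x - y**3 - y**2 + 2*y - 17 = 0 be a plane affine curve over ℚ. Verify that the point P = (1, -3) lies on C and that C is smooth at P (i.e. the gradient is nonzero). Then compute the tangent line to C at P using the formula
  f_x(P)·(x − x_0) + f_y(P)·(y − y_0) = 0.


Tangent line at P: 8*x - 24*y - 80 = 0.

Step 1: f(1, -3) = 0, so P lies on C.
Step 2: partial derivatives
  f_x(x, y) = 6*x**2 - 2*x + y**2 + y - 2, f_y(x, y) = 2*x*y + x - 3*y**2 - 2*y + 2.
  f_x(P) = 8, f_y(P) = -24 (gradient nonzero, so P is smooth).
Step 3: tangent line at P: 8·(x − 1) + -24·(y − -3) = 0.
Expanding: 8*x - 24*y - 80 = 0.


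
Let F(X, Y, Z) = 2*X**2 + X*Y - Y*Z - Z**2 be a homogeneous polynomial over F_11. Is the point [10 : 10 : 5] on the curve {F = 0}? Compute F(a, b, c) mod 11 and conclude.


F(10,10,5) ≡ 5 (mod 11); P is NOT on the curve.

Evaluate F(10, 10, 5) term-by-term (mod 11).
  2*X**2 ↦ 2·100·1·1 = 200
  X*Y ↦ 1·10·10·1 = 100
  -Y*Z ↦ -1·1·10·5 = -50
  -Z**2 ↦ -1·1·1·25 = -25
Sum: F(10, 10, 5) = (200) + (100) + (-50) + (-25) = 225.
Reducing mod 11: 225 ≡ 5 (mod 11).
Since F(a, b, c) ≡ 5 ≠ 0 (mod 11), P does NOT lie on the curve.


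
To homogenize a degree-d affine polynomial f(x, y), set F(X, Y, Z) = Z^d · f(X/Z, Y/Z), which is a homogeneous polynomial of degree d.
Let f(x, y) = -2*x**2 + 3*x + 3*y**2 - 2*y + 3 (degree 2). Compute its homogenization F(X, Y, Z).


F(X, Y, Z) = -2*X**2 + 3*X*Z + 3*Y**2 - 2*Y*Z + 3*Z**2

deg(f) = 2.
Substitute x = X/Z, y = Y/Z into f, then multiply by Z^2.
  monomial -2·x^2·y^0 ↦ -2·X^2·Y^0·Z^0.
  monomial 3·x^1·y^0 ↦ 3·X^1·Y^0·Z^1.
  monomial 3·x^0·y^2 ↦ 3·X^0·Y^2·Z^0.
  monomial -2·x^0·y^1 ↦ -2·X^0·Y^1·Z^1.
  monomial 3·x^0·y^0 ↦ 3·X^0·Y^0·Z^2.
Collecting: F(X, Y, Z) = -2*X**2 + 3*X*Z + 3*Y**2 - 2*Y*Z + 3*Z**2.


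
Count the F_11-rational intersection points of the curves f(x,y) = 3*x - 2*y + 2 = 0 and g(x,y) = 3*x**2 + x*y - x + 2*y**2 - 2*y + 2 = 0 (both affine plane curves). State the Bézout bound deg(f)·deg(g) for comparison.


Common zeros: {(2, 4), (5, 3)}; count = 2; Bézout bound = 2.

deg(f) = 1, deg(g) = 2, so Bézout bound = 2.
Scan x ∈ F_11. For each x, list the y ∈ F_11 with f(x, y) ≡ 0 and those with g(x, y) ≡ 0 (mod 11); the common zeros in that column are the intersection.
  x = 0: f ≡ 0 at y ∈ {1}; g ≡ 0 at y ∈ ∅; common: ∅.
  x = 1: f ≡ 0 at y ∈ {8}; g ≡ 0 at y ∈ ∅; common: ∅.
  x = 2: f ≡ 0 at y ∈ {4}; g ≡ 0 at y ∈ {4, 7}; common: {4}.
  x = 3: f ≡ 0 at y ∈ {0}; g ≡ 0 at y ∈ ∅; common: ∅.
  x = 4: f ≡ 0 at y ∈ {7}; g ≡ 0 at y ∈ ∅; common: ∅.
  x = 5: f ≡ 0 at y ∈ {3}; g ≡ 0 at y ∈ {1, 3}; common: {3}.
  x = 6: f ≡ 0 at y ∈ {10}; g ≡ 0 at y ∈ {1, 8}; common: ∅.
  x = 7: f ≡ 0 at y ∈ {6}; g ≡ 0 at y ∈ {7}; common: ∅.
  x = 8: f ≡ 0 at y ∈ {2}; g ≡ 0 at y ∈ {4}; common: ∅.
  x = 9: f ≡ 0 at y ∈ {9}; g ≡ 0 at y ∈ {3, 10}; common: ∅.
  x = 10: f ≡ 0 at y ∈ {5}; g ≡ 0 at y ∈ {8, 10}; common: ∅.
Collecting: common zeros = {(2, 4), (5, 3)}, so the count is 2.
Comparison with the Bézout bound: 2 ≤ 2 = deg(f)·deg(g), as expected for curves with no common component (the bound is attained).


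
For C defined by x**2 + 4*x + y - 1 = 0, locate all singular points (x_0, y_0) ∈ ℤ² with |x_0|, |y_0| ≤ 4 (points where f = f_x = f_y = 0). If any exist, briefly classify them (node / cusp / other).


No singular points in the scanned grid; C is smooth there.

Compute partial derivatives:
  f_x = 2*x + 4.
  f_y = 1.
f_y = 1 is a nonzero constant, so f_y never vanishes: no point (x, y) can satisfy f = f_x = f_y = 0. In particular no (x, y) ∈ {−4, ..., 4}² is singular; the curve is smooth.


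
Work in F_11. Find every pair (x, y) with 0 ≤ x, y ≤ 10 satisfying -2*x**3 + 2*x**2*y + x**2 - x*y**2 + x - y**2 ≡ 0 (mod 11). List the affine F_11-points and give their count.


Affine F_11-points: {(0, 0), (1, 0), (1, 1), (3, 2), (3, 8), (5, 0), (5, 1), (7, 6), (7, 9), (8, 3), (8, 10), (9, 4), (9, 10), (10, 10)}; count = 14.

For each of the 121 pairs (x, y) ∈ F_11², evaluate f(x, y) mod 11. Record the zeros.
  x = 0: [0↦0, 1↦10, 2↦7, 3↦2, 4↦6, 5↦8, 6↦8, 7↦6, 8↦2, 9↦7, 10↦10]  zeros at y ∈ {0}
  x = 1: [0↦0, 1↦0, 2↦7, 3↦10, 4↦9, 5↦4, 6↦6, 7↦4, 8↦9, 9↦10, 10↦7]  zeros at y ∈ {0, 1}
  x = 2: [0↦1, 1↦6, 2↦5, 3↦9, 4↦7, 5↦10, 6↦7, 7↦9, 8↦5, 9↦6, 10↦1]  zeros at y ∈ ∅
  x = 3: [0↦2, 1↦5, 2↦0, 3↦9, 4↦10, 5↦3, 6↦10, 7↦9, 8↦0, 9↦5, 10↦2]  zeros at y ∈ {2, 8}
  x = 4: [0↦2, 1↦7, 2↦2, 3↦9, 4↦6, 5↦4, 6↦3, 7↦3, 8↦4, 9↦6, 10↦9]  zeros at y ∈ ∅
  x = 5: [0↦0, 1↦0, 2↦10, 3↦8, 4↦5, 5↦1, 6↦7, 7↦1, 8↦5, 9↦8, 10↦10]  zeros at y ∈ {0, 1}
  x = 6: [0↦6, 1↦5, 2↦1, 3↦5, 4↦6, 5↦4, 6↦10, 7↦2, 8↦2, 9↦10, 10↦4]  zeros at y ∈ ∅
  x = 7: [0↦8, 1↦10, 2↦7, 3↦10, 4↦8, 5↦1, 6↦0, 7↦5, 8↦5, 9↦0, 10↦1]  zeros at y ∈ {6, 9}
  x = 8: [0↦5, 1↦3, 2↦5, 3↦0, 4↦10, 5↦2, 6↦9, 7↦9, 8↦2, 9↦10, 10↦0]  zeros at y ∈ {3, 10}
  x = 9: [0↦7, 1↦5, 2↦5, 3↦7, 4↦0, 5↦6, 6↦3, 7↦2, 8↦3, 9↦6, 10↦0]  zeros at y ∈ {4, 10}
  x = 10: [0↦2, 1↦4, 2↦6, 3↦8, 4↦10, 5↦1, 6↦3, 7↦5, 8↦7, 9↦9, 10↦0]  zeros at y ∈ {10}
Collecting zeros: affine points = {(0, 0), (1, 0), (1, 1), (3, 2), (3, 8), (5, 0), (5, 1), (7, 6), (7, 9), (8, 3), (8, 10), (9, 4), (9, 10), (10, 10)}.
Total count |C(F_11)_aff| = 14.


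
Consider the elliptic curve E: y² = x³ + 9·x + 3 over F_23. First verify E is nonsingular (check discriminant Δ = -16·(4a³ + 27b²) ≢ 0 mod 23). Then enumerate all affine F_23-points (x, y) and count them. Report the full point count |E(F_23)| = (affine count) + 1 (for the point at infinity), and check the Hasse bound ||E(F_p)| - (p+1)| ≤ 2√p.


Affine points = {(0, 7), (0, 16), (1, 6), (1, 17), (2, 11), (2, 12), (5, 9), (5, 14), (7, 8), (7, 15), (8, 9), (8, 14), (9, 10), (9, 13), (10, 9), (10, 14), (17, 3), (17, 20), (19, 8), (19, 15), (20, 8), (20, 15), (21, 0), (22, 4), (22, 19)}; affine count = 25; |E(F_23)| = 26.

Discriminant check: Δ ∝ 4a³ + 27b² = 4·9³ + 27·3² = 4·729 + 27·9 ≡ 8 (mod 23). Nonzero ⇒ E is nonsingular.
For each x ∈ F_23, compute rhs = x³ + 9·x + 3 mod 23, then count y ∈ F_23 with y² ≡ rhs.
  x = 0: rhs = 3, matching y values: 7, 16 (2 points).
  x = 1: rhs = 13, matching y values: 6, 17 (2 points).
  x = 2: rhs = 6, matching y values: 11, 12 (2 points).
  x = 3: rhs = 11, matching y values: none (0 points).
  x = 4: rhs = 11, matching y values: none (0 points).
  x = 5: rhs = 12, matching y values: 9, 14 (2 points).
  x = 6: rhs = 20, matching y values: none (0 points).
  x = 7: rhs = 18, matching y values: 8, 15 (2 points).
  x = 8: rhs = 12, matching y values: 9, 14 (2 points).
  x = 9: rhs = 8, matching y values: 10, 13 (2 points).
  x = 10: rhs = 12, matching y values: 9, 14 (2 points).
  x = 11: rhs = 7, matching y values: none (0 points).
  x = 12: rhs = 22, matching y values: none (0 points).
  x = 13: rhs = 17, matching y values: none (0 points).
  x = 14: rhs = 21, matching y values: none (0 points).
  x = 15: rhs = 17, matching y values: none (0 points).
  x = 16: rhs = 11, matching y values: none (0 points).
  x = 17: rhs = 9, matching y values: 3, 20 (2 points).
  x = 18: rhs = 17, matching y values: none (0 points).
  x = 19: rhs = 18, matching y values: 8, 15 (2 points).
  x = 20: rhs = 18, matching y values: 8, 15 (2 points).
  x = 21: rhs = 0, matching y values: 0 (1 points).
  x = 22: rhs = 16, matching y values: 4, 19 (2 points).
Total affine count: 25.
Full point count |E(F_23)| = 25 + 1 = 26.
Hasse bound: |26 − (23+1)| = |2| = 2 ≤ 2√23 ≈ 9.5917 ✓.


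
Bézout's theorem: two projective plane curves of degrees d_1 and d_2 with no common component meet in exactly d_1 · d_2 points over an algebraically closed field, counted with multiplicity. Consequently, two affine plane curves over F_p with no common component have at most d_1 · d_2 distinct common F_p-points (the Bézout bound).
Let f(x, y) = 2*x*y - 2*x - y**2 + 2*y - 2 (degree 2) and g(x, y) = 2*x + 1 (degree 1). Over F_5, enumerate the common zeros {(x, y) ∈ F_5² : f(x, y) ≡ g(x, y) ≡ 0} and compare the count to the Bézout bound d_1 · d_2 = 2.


Common zeros: ∅; count = 0; Bézout bound = 2.

deg(f) = 2, deg(g) = 1, so Bézout bound = 2.
Scan x ∈ F_5. For each x, list the y ∈ F_5 with f(x, y) ≡ 0 and those with g(x, y) ≡ 0 (mod 5); the common zeros in that column are the intersection.
  x = 0: f ≡ 0 at y ∈ {3, 4}; g ≡ 0 at y ∈ ∅; common: ∅.
  x = 1: f ≡ 0 at y ∈ {2}; g ≡ 0 at y ∈ ∅; common: ∅.
  x = 2: f ≡ 0 at y ∈ ∅; g ≡ 0 at y ∈ {0, 1, 2, 3, 4}; common: ∅.
  x = 3: f ≡ 0 at y ∈ ∅; g ≡ 0 at y ∈ ∅; common: ∅.
  x = 4: f ≡ 0 at y ∈ {0}; g ≡ 0 at y ∈ ∅; common: ∅.
Collecting: common zeros = ∅, so the count is 0.
Comparison with the Bézout bound: 0 ≤ 2 = deg(f)·deg(g), as expected for curves with no common component (the affine F_5-count falls short of the bound because intersections may lie at infinity, over extension fields, or carry multiplicity).


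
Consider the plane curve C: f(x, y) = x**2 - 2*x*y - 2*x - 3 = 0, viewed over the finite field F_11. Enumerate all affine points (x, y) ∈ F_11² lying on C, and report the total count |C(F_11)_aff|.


Affine F_11-points: {(1, 9), (2, 2), (3, 0), (4, 2), (5, 10), (6, 10), (7, 7), (8, 9), (9, 7), (10, 0)}; count = 10.

For each of the 121 pairs (x, y) ∈ F_11², evaluate f(x, y) mod 11. Record the zeros.
  x = 0: [0↦8, 1↦8, 2↦8, 3↦8, 4↦8, 5↦8, 6↦8, 7↦8, 8↦8, 9↦8, 10↦8]  zeros at y ∈ ∅
  x = 1: [0↦7, 1↦5, 2↦3, 3↦1, 4↦10, 5↦8, 6↦6, 7↦4, 8↦2, 9↦0, 10↦9]  zeros at y ∈ {9}
  x = 2: [0↦8, 1↦4, 2↦0, 3↦7, 4↦3, 5↦10, 6↦6, 7↦2, 8↦9, 9↦5, 10↦1]  zeros at y ∈ {2}
  x = 3: [0↦0, 1↦5, 2↦10, 3↦4, 4↦9, 5↦3, 6↦8, 7↦2, 8↦7, 9↦1, 10↦6]  zeros at y ∈ {0}
  x = 4: [0↦5, 1↦8, 2↦0, 3↦3, 4↦6, 5↦9, 6↦1, 7↦4, 8↦7, 9↦10, 10↦2]  zeros at y ∈ {2}
  x = 5: [0↦1, 1↦2, 2↦3, 3↦4, 4↦5, 5↦6, 6↦7, 7↦8, 8↦9, 9↦10, 10↦0]  zeros at y ∈ {10}
  x = 6: [0↦10, 1↦9, 2↦8, 3↦7, 4↦6, 5↦5, 6↦4, 7↦3, 8↦2, 9↦1, 10↦0]  zeros at y ∈ {10}
  x = 7: [0↦10, 1↦7, 2↦4, 3↦1, 4↦9, 5↦6, 6↦3, 7↦0, 8↦8, 9↦5, 10↦2]  zeros at y ∈ {7}
  x = 8: [0↦1, 1↦7, 2↦2, 3↦8, 4↦3, 5↦9, 6↦4, 7↦10, 8↦5, 9↦0, 10↦6]  zeros at y ∈ {9}
  x = 9: [0↦5, 1↦9, 2↦2, 3↦6, 4↦10, 5↦3, 6↦7, 7↦0, 8↦4, 9↦8, 10↦1]  zeros at y ∈ {7}
  x = 10: [0↦0, 1↦2, 2↦4, 3↦6, 4↦8, 5↦10, 6↦1, 7↦3, 8↦5, 9↦7, 10↦9]  zeros at y ∈ {0}
Collecting zeros: affine points = {(1, 9), (2, 2), (3, 0), (4, 2), (5, 10), (6, 10), (7, 7), (8, 9), (9, 7), (10, 0)}.
Total count |C(F_11)_aff| = 10.


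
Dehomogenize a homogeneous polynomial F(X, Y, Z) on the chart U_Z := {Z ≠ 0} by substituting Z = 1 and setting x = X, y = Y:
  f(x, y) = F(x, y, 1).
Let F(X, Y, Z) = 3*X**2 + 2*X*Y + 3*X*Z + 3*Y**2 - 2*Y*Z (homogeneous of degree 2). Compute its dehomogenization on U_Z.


f(x, y) = 3*x**2 + 2*x*y + 3*x + 3*y**2 - 2*y

On U_Z we set Z = 1. Each monomial c·X^i·Y^j·Z^k in F becomes c·x^i·y^j·1^k = c·x^i·y^j.
Substituting Z = 1: F(X, Y, 1) = 3*x**2 + 2*x*y + 3*x + 3*y**2 - 2*y.
Note: deg(f) ≤ deg(F) = 2; strict inequality happens when F is divisible by Z (lost terms).


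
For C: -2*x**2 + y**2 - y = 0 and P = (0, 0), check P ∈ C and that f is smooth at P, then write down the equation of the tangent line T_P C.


Tangent line at P: -y = 0.

Step 1: f(0, 0) = 0, so P lies on C.
Step 2: partial derivatives
  f_x(x, y) = -4*x, f_y(x, y) = 2*y - 1.
  f_x(P) = 0, f_y(P) = -1 (gradient nonzero, so P is smooth).
Step 3: tangent line at P: 0·(x − 0) + -1·(y − 0) = 0.
Expanding: -y = 0.


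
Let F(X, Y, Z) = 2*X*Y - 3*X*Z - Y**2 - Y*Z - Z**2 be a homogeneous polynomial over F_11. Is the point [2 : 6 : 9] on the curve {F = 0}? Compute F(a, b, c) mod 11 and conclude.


F(2,6,9) ≡ 8 (mod 11); P is NOT on the curve.

Evaluate F(2, 6, 9) term-by-term (mod 11).
  2*X*Y ↦ 2·2·6·1 = 24
  -3*X*Z ↦ -3·2·1·9 = -54
  -Y**2 ↦ -1·1·36·1 = -36
  -Y*Z ↦ -1·1·6·9 = -54
  -Z**2 ↦ -1·1·1·81 = -81
Sum: F(2, 6, 9) = (24) + (-54) + (-36) + (-54) + (-81) = -201.
Reducing mod 11: -201 ≡ 8 (mod 11).
Since F(a, b, c) ≡ 8 ≠ 0 (mod 11), P does NOT lie on the curve.


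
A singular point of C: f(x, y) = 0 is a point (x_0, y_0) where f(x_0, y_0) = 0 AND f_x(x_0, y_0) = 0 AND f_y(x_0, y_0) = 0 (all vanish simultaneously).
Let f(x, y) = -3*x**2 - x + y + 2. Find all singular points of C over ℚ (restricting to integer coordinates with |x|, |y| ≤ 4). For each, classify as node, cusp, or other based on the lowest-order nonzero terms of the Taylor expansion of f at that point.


No singular points in the scanned grid; C is smooth there.

Compute partial derivatives:
  f_x = -6*x - 1.
  f_y = 1.
f_y = 1 is a nonzero constant, so f_y never vanishes: no point (x, y) can satisfy f = f_x = f_y = 0. In particular no (x, y) ∈ {−4, ..., 4}² is singular; the curve is smooth.


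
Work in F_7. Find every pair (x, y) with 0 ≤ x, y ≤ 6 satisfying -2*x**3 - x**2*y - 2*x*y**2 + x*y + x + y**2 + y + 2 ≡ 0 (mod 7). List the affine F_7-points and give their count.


Affine F_7-points: {(0, 3), (2, 3), (2, 6), (3, 0), (3, 6), (4, 1), (6, 6)}; count = 7.

For each of the 49 pairs (x, y) ∈ F_7², evaluate f(x, y) mod 7. Record the zeros.
  x = 0: [0↦2, 1↦4, 2↦1, 3↦0, 4↦1, 5↦4, 6↦2]  zeros at y ∈ {3}
  x = 1: [0↦1, 1↦1, 2↦6, 3↦2, 4↦3, 5↦2, 6↦6]  zeros at y ∈ ∅
  x = 2: [0↦2, 1↦5, 2↦2, 3↦0, 4↦6, 5↦6, 6↦0]  zeros at y ∈ {3, 6}
  x = 3: [0↦0, 1↦4, 2↦5, 3↦3, 4↦5, 5↦4, 6↦0]  zeros at y ∈ {0, 6}
  x = 4: [0↦4, 1↦0, 2↦3, 3↦6, 4↦2, 5↦5, 6↦1]  zeros at y ∈ {1}
  x = 5: [0↦2, 1↦2, 2↦5, 3↦4, 4↦6, 5↦4, 6↦5]  zeros at y ∈ ∅
  x = 6: [0↦3, 1↦5, 2↦6, 3↦6, 4↦5, 5↦3, 6↦0]  zeros at y ∈ {6}
Collecting zeros: affine points = {(0, 3), (2, 3), (2, 6), (3, 0), (3, 6), (4, 1), (6, 6)}.
Total count |C(F_7)_aff| = 7.


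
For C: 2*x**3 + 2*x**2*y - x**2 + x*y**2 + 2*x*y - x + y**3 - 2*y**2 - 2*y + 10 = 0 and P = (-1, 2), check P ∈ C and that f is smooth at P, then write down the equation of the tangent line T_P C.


Tangent line at P: 7*x - 2*y + 11 = 0.

Step 1: f(-1, 2) = 0, so P lies on C.
Step 2: partial derivatives
  f_x(x, y) = 6*x**2 + 4*x*y - 2*x + y**2 + 2*y - 1, f_y(x, y) = 2*x**2 + 2*x*y + 2*x + 3*y**2 - 4*y - 2.
  f_x(P) = 7, f_y(P) = -2 (gradient nonzero, so P is smooth).
Step 3: tangent line at P: 7·(x − -1) + -2·(y − 2) = 0.
Expanding: 7*x - 2*y + 11 = 0.


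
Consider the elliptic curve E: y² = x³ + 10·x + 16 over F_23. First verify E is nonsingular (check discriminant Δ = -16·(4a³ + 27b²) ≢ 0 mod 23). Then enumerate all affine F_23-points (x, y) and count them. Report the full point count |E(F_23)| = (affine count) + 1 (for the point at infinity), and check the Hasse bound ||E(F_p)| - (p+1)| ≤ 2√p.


Affine points = {(0, 4), (0, 19), (1, 2), (1, 21), (3, 2), (3, 21), (6, 4), (6, 19), (10, 9), (10, 14), (11, 10), (11, 13), (12, 1), (12, 22), (14, 5), (14, 18), (17, 4), (17, 19), (18, 5), (18, 18), (19, 2), (19, 21)}; affine count = 22; |E(F_23)| = 23.

Discriminant check: Δ ∝ 4a³ + 27b² = 4·10³ + 27·16² = 4·1000 + 27·256 ≡ 10 (mod 23). Nonzero ⇒ E is nonsingular.
For each x ∈ F_23, compute rhs = x³ + 10·x + 16 mod 23, then count y ∈ F_23 with y² ≡ rhs.
  x = 0: rhs = 16, matching y values: 4, 19 (2 points).
  x = 1: rhs = 4, matching y values: 2, 21 (2 points).
  x = 2: rhs = 21, matching y values: none (0 points).
  x = 3: rhs = 4, matching y values: 2, 21 (2 points).
  x = 4: rhs = 5, matching y values: none (0 points).
  x = 5: rhs = 7, matching y values: none (0 points).
  x = 6: rhs = 16, matching y values: 4, 19 (2 points).
  x = 7: rhs = 15, matching y values: none (0 points).
  x = 8: rhs = 10, matching y values: none (0 points).
  x = 9: rhs = 7, matching y values: none (0 points).
  x = 10: rhs = 12, matching y values: 9, 14 (2 points).
  x = 11: rhs = 8, matching y values: 10, 13 (2 points).
  x = 12: rhs = 1, matching y values: 1, 22 (2 points).
  x = 13: rhs = 20, matching y values: none (0 points).
  x = 14: rhs = 2, matching y values: 5, 18 (2 points).
  x = 15: rhs = 22, matching y values: none (0 points).
  x = 16: rhs = 17, matching y values: none (0 points).
  x = 17: rhs = 16, matching y values: 4, 19 (2 points).
  x = 18: rhs = 2, matching y values: 5, 18 (2 points).
  x = 19: rhs = 4, matching y values: 2, 21 (2 points).
  x = 20: rhs = 5, matching y values: none (0 points).
  x = 21: rhs = 11, matching y values: none (0 points).
  x = 22: rhs = 5, matching y values: none (0 points).
Total affine count: 22.
Full point count |E(F_23)| = 22 + 1 = 23.
Hasse bound: |23 − (23+1)| = |-1| = 1 ≤ 2√23 ≈ 9.5917 ✓.


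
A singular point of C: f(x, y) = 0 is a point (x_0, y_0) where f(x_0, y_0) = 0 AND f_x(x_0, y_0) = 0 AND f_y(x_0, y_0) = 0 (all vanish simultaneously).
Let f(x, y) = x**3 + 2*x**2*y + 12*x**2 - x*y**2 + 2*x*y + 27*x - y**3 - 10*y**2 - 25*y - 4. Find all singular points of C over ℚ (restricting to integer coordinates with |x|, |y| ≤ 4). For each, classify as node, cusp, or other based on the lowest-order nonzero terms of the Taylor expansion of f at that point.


Singular points: {(-2, -3)}; classification: cusp.

Compute partial derivatives:
  f_x = 3*x**2 + 4*x*y + 24*x - y**2 + 2*y + 27.
  f_y = 2*x**2 - 2*x*y + 2*x - 3*y**2 - 20*y - 25.
Scan x_0 ∈ {−4, ..., 4}. For each x_0, f_y(x_0, y) is a polynomial in y; find its integer roots y ∈ {−4, ..., 4}, then test f_x and f at those candidates.
  x = -4: f_y(-4, y) = -3*y**2 - 12*y - 1; no integer root y with |y| ≤ 4.
  x = -3: f_y(-3, y) = -3*y**2 - 14*y - 13; no integer root y with |y| ≤ 4.
  x = -2: f_y(-2, y) = -3*y**2 - 16*y - 21; vanishes at y ∈ {-3}. (-2, -3): f_x = 0, f = 0 — SINGULAR.
  x = -1: f_y(-1, y) = -3*y**2 - 18*y - 25; no integer root y with |y| ≤ 4.
  x = 0: f_y(0, y) = -3*y**2 - 20*y - 25; no integer root y with |y| ≤ 4.
  x = 1: f_y(1, y) = -3*y**2 - 22*y - 21; no integer root y with |y| ≤ 4.
  x = 2: f_y(2, y) = -3*y**2 - 24*y - 13; no integer root y with |y| ≤ 4.
  x = 3: f_y(3, y) = -3*y**2 - 26*y - 1; no integer root y with |y| ≤ 4.
  x = 4: f_y(4, y) = -3*y**2 - 28*y + 15; no integer root y with |y| ≤ 4.
Only singular point on the grid: (-2, -3).
Classify: substitute x = -2 + u, y = -3 + v and expand: f = u**3 + 2*u**2*v - u*v**2 - v**3 + v**2.
No constant or linear terms (consistent with a singular point). Quadratic part: v**2. Cubic part: u**3 + 2*u**2*v - u*v**2 - v**3.
The quadratic part v**2 is a perfect square, so there is a single (double) tangent line v = 0, i.e. y = -3. Restricting the cubic part to that line (v = 0) leaves u**3 ≠ 0, so f is not divisible by v and the branch is v² ≈ -u**3 to lowest order — this is a cusp.
Classification: cusp.


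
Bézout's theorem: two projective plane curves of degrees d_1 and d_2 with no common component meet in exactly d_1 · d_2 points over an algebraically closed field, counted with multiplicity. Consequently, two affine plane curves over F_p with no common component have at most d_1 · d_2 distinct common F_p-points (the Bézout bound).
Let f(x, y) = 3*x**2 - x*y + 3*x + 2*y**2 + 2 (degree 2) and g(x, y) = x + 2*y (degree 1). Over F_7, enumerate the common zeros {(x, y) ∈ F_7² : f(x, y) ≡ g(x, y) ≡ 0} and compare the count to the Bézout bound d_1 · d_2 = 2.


Common zeros: ∅; count = 0; Bézout bound = 2.

deg(f) = 2, deg(g) = 1, so Bézout bound = 2.
Scan x ∈ F_7. For each x, list the y ∈ F_7 with f(x, y) ≡ 0 and those with g(x, y) ≡ 0 (mod 7); the common zeros in that column are the intersection.
  x = 0: f ≡ 0 at y ∈ ∅; g ≡ 0 at y ∈ {0}; common: ∅.
  x = 1: f ≡ 0 at y ∈ {2}; g ≡ 0 at y ∈ {3}; common: ∅.
  x = 2: f ≡ 0 at y ∈ ∅; g ≡ 0 at y ∈ {6}; common: ∅.
  x = 3: f ≡ 0 at y ∈ ∅; g ≡ 0 at y ∈ {2}; common: ∅.
  x = 4: f ≡ 0 at y ∈ ∅; g ≡ 0 at y ∈ {5}; common: ∅.
  x = 5: f ≡ 0 at y ∈ ∅; g ≡ 0 at y ∈ {1}; common: ∅.
  x = 6: f ≡ 0 at y ∈ ∅; g ≡ 0 at y ∈ {4}; common: ∅.
Collecting: common zeros = ∅, so the count is 0.
Comparison with the Bézout bound: 0 ≤ 2 = deg(f)·deg(g), as expected for curves with no common component (the affine F_7-count falls short of the bound because intersections may lie at infinity, over extension fields, or carry multiplicity).


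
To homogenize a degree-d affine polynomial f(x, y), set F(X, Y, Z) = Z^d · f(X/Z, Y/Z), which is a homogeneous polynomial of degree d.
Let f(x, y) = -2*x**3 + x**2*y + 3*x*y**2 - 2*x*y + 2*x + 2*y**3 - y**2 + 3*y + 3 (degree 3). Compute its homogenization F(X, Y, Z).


F(X, Y, Z) = -2*X**3 + X**2*Y + 3*X*Y**2 - 2*X*Y*Z + 2*X*Z**2 + 2*Y**3 - Y**2*Z + 3*Y*Z**2 + 3*Z**3

deg(f) = 3.
Substitute x = X/Z, y = Y/Z into f, then multiply by Z^3.
  monomial -2·x^3·y^0 ↦ -2·X^3·Y^0·Z^0.
  monomial 1·x^2·y^1 ↦ 1·X^2·Y^1·Z^0.
  monomial 3·x^1·y^2 ↦ 3·X^1·Y^2·Z^0.
  monomial -2·x^1·y^1 ↦ -2·X^1·Y^1·Z^1.
  monomial 2·x^1·y^0 ↦ 2·X^1·Y^0·Z^2.
  monomial 2·x^0·y^3 ↦ 2·X^0·Y^3·Z^0.
  monomial -1·x^0·y^2 ↦ -1·X^0·Y^2·Z^1.
  monomial 3·x^0·y^1 ↦ 3·X^0·Y^1·Z^2.
  monomial 3·x^0·y^0 ↦ 3·X^0·Y^0·Z^3.
Collecting: F(X, Y, Z) = -2*X**3 + X**2*Y + 3*X*Y**2 - 2*X*Y*Z + 2*X*Z**2 + 2*Y**3 - Y**2*Z + 3*Y*Z**2 + 3*Z**3.


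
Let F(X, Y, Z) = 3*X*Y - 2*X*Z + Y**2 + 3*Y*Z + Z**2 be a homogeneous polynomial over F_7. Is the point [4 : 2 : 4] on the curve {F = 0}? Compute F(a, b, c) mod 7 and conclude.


F(4,2,4) ≡ 1 (mod 7); P is NOT on the curve.

Evaluate F(4, 2, 4) term-by-term (mod 7).
  3*X*Y ↦ 3·4·2·1 = 24
  -2*X*Z ↦ -2·4·1·4 = -32
  Y**2 ↦ 1·1·4·1 = 4
  3*Y*Z ↦ 3·1·2·4 = 24
  Z**2 ↦ 1·1·1·16 = 16
Sum: F(4, 2, 4) = (24) + (-32) + (4) + (24) + (16) = 36.
Reducing mod 7: 36 ≡ 1 (mod 7).
Since F(a, b, c) ≡ 1 ≠ 0 (mod 7), P does NOT lie on the curve.


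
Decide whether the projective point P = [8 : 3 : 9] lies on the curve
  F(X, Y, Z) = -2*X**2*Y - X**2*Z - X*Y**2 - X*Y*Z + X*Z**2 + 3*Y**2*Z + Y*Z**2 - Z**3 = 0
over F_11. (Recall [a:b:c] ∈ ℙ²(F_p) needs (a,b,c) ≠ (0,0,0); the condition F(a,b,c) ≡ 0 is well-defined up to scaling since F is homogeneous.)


F(8,3,9) ≡ 4 (mod 11); P is NOT on the curve.

Evaluate F(8, 3, 9) term-by-term (mod 11).
  -2*X**2*Y ↦ -2·64·3·1 = -384
  -X**2*Z ↦ -1·64·1·9 = -576
  -X*Y**2 ↦ -1·8·9·1 = -72
  -X*Y*Z ↦ -1·8·3·9 = -216
  X*Z**2 ↦ 1·8·1·81 = 648
  3*Y**2*Z ↦ 3·1·9·9 = 243
  Y*Z**2 ↦ 1·1·3·81 = 243
  -Z**3 ↦ -1·1·1·729 = -729
Sum: F(8, 3, 9) = (-384) + (-576) + (-72) + (-216) + (648) + (243) + (243) + (-729) = -843.
Reducing mod 11: -843 ≡ 4 (mod 11).
Since F(a, b, c) ≡ 4 ≠ 0 (mod 11), P does NOT lie on the curve.


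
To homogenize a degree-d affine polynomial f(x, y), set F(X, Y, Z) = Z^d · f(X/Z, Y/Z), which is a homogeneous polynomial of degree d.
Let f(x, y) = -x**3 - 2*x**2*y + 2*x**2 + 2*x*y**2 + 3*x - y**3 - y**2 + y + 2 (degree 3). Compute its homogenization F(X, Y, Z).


F(X, Y, Z) = -X**3 - 2*X**2*Y + 2*X**2*Z + 2*X*Y**2 + 3*X*Z**2 - Y**3 - Y**2*Z + Y*Z**2 + 2*Z**3

deg(f) = 3.
Substitute x = X/Z, y = Y/Z into f, then multiply by Z^3.
  monomial -1·x^3·y^0 ↦ -1·X^3·Y^0·Z^0.
  monomial -2·x^2·y^1 ↦ -2·X^2·Y^1·Z^0.
  monomial 2·x^2·y^0 ↦ 2·X^2·Y^0·Z^1.
  monomial 2·x^1·y^2 ↦ 2·X^1·Y^2·Z^0.
  monomial 3·x^1·y^0 ↦ 3·X^1·Y^0·Z^2.
  monomial -1·x^0·y^3 ↦ -1·X^0·Y^3·Z^0.
  monomial -1·x^0·y^2 ↦ -1·X^0·Y^2·Z^1.
  monomial 1·x^0·y^1 ↦ 1·X^0·Y^1·Z^2.
  monomial 2·x^0·y^0 ↦ 2·X^0·Y^0·Z^3.
Collecting: F(X, Y, Z) = -X**3 - 2*X**2*Y + 2*X**2*Z + 2*X*Y**2 + 3*X*Z**2 - Y**3 - Y**2*Z + Y*Z**2 + 2*Z**3.
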